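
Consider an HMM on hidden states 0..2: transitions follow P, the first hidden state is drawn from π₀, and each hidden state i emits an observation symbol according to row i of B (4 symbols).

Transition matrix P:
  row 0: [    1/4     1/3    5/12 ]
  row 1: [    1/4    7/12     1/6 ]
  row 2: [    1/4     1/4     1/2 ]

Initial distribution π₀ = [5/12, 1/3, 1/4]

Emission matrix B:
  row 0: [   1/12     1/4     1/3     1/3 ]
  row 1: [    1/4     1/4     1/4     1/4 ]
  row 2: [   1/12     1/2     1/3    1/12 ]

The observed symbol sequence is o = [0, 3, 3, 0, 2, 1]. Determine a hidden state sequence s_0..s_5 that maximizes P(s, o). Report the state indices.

path = [1, 1, 1, 1, 1, 1]

t=0: δ = [3.472e-02, 8.333e-02, 2.083e-02]  (obs o_0=0)
t=1: δ = [6.944e-03, 1.215e-02, 1.206e-03]  ψ = [1, 1, 0]  (obs o_1=3)
t=2: δ = [1.013e-03, 1.772e-03, 2.411e-04]  ψ = [1, 1, 0]  (obs o_2=3)
t=3: δ = [3.692e-05, 2.585e-04, 3.516e-05]  ψ = [1, 1, 0]  (obs o_3=0)
t=4: δ = [2.154e-05, 3.769e-05, 1.436e-05]  ψ = [1, 1, 1]  (obs o_4=2)
t=5: δ = [2.356e-06, 5.497e-06, 4.487e-06]  ψ = [1, 1, 0]  (obs o_5=1)
backtrack: best end state = 1; path = [1, 1, 1, 1, 1, 1]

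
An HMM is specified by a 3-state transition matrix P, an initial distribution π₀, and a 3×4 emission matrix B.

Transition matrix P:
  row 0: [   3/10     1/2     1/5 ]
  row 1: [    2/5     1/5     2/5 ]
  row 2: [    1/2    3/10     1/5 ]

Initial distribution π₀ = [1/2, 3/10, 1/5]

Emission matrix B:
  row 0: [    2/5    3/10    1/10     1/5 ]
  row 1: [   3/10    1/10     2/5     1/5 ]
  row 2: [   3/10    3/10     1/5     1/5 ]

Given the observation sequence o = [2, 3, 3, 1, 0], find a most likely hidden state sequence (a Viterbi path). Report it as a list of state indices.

path = [1, 0, 1, 2, 0]

t=0: δ = [5.000e-02, 1.200e-01, 4.000e-02]  (obs o_0=2)
t=1: δ = [9.600e-03, 5.000e-03, 9.600e-03]  ψ = [1, 0, 1]  (obs o_1=3)
t=2: δ = [9.600e-04, 9.600e-04, 4.000e-04]  ψ = [2, 0, 1]  (obs o_2=3)
t=3: δ = [1.152e-04, 4.800e-05, 1.152e-04]  ψ = [1, 0, 1]  (obs o_3=1)
t=4: δ = [2.304e-05, 1.728e-05, 6.912e-06]  ψ = [2, 0, 0]  (obs o_4=0)
backtrack: best end state = 0; path = [1, 0, 1, 2, 0]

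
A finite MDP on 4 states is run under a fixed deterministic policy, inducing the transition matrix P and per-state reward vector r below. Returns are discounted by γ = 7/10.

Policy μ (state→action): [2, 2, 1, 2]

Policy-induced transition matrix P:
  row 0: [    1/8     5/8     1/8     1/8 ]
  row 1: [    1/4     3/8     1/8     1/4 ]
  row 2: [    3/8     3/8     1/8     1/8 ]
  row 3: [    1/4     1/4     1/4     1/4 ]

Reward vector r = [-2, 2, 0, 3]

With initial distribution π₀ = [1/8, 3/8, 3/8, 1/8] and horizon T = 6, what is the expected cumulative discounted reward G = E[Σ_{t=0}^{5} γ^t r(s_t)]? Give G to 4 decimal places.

t=0: π = [0.1250, 0.3750, 0.3750, 0.1250], E[r] = 0.8750, γ^t·E[r] = 0.875000, running G = 0.875000
t=1: π = [0.2813, 0.3906, 0.1406, 0.1875], E[r] = 0.7813, γ^t·E[r] = 0.546875, running G = 1.421875
t=2: π = [0.2324, 0.4219, 0.1484, 0.1973], E[r] = 0.9707, γ^t·E[r] = 0.475645, running G = 1.897520
t=3: π = [0.2395, 0.4084, 0.1497, 0.2024], E[r] = 0.9451, γ^t·E[r] = 0.324158, running G = 2.221678
t=4: π = [0.2388, 0.4096, 0.1503, 0.2014], E[r] = 0.9457, γ^t·E[r] = 0.227057, running G = 2.448735
t=5: π = [0.2389, 0.4095, 0.1502, 0.2014], E[r] = 0.9453, γ^t·E[r] = 0.158870, running G = 2.607606

G = 2.6076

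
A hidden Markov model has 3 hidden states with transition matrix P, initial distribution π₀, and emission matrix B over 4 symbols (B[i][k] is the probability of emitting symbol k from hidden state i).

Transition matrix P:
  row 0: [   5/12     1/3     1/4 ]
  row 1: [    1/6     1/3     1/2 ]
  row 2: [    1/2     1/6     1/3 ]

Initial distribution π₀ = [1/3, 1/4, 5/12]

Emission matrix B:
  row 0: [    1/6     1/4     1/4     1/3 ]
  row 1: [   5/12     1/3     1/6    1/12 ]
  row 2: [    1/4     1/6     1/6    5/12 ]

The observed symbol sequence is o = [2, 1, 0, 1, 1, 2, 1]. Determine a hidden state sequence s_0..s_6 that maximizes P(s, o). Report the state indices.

path = [0, 1, 2, 0, 0, 0, 1]

t=0: δ = [8.333e-02, 4.167e-02, 6.944e-02]  (obs o_0=2)
t=1: δ = [8.681e-03, 9.259e-03, 3.858e-03]  ψ = [0, 0, 2]  (obs o_1=1)
t=2: δ = [6.028e-04, 1.286e-03, 1.157e-03]  ψ = [0, 1, 1]  (obs o_2=0)
t=3: δ = [1.447e-04, 1.429e-04, 1.072e-04]  ψ = [2, 1, 1]  (obs o_3=1)
t=4: δ = [1.507e-05, 1.608e-05, 1.191e-05]  ψ = [0, 0, 1]  (obs o_4=1)
t=5: δ = [1.570e-06, 8.931e-07, 1.340e-06]  ψ = [0, 1, 1]  (obs o_5=2)
t=6: δ = [1.674e-07, 1.744e-07, 7.442e-08]  ψ = [2, 0, 1]  (obs o_6=1)
backtrack: best end state = 1; path = [0, 1, 2, 0, 0, 0, 1]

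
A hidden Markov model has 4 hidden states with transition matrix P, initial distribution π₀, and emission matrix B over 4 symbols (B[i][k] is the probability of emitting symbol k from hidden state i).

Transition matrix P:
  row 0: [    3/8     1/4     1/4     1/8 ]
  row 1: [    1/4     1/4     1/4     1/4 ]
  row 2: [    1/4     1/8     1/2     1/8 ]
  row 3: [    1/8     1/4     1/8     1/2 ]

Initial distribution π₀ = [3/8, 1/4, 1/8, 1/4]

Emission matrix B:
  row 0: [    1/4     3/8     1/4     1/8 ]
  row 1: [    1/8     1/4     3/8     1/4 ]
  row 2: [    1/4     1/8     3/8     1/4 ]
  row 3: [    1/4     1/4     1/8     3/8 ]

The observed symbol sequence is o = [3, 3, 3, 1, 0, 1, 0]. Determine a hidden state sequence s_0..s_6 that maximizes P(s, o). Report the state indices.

path = [3, 3, 3, 3, 3, 3, 3]

t=0: δ = [4.688e-02, 6.250e-02, 3.125e-02, 9.375e-02]  (obs o_0=3)
t=1: δ = [2.197e-03, 5.859e-03, 3.906e-03, 1.758e-02]  ψ = [0, 3, 1, 3]  (obs o_1=3)
t=2: δ = [2.747e-04, 1.099e-03, 5.493e-04, 3.296e-03]  ψ = [3, 3, 3, 3]  (obs o_2=3)
t=3: δ = [1.545e-04, 2.060e-04, 5.150e-05, 4.120e-04]  ψ = [3, 3, 3, 3]  (obs o_3=1)
t=4: δ = [1.448e-05, 1.287e-05, 1.287e-05, 5.150e-05]  ψ = [0, 3, 1, 3]  (obs o_4=0)
t=5: δ = [2.414e-06, 3.219e-06, 8.047e-07, 6.437e-06]  ψ = [3, 3, 2, 3]  (obs o_5=1)
t=6: δ = [2.263e-07, 2.012e-07, 2.012e-07, 8.047e-07]  ψ = [0, 3, 1, 3]  (obs o_6=0)
backtrack: best end state = 3; path = [3, 3, 3, 3, 3, 3, 3]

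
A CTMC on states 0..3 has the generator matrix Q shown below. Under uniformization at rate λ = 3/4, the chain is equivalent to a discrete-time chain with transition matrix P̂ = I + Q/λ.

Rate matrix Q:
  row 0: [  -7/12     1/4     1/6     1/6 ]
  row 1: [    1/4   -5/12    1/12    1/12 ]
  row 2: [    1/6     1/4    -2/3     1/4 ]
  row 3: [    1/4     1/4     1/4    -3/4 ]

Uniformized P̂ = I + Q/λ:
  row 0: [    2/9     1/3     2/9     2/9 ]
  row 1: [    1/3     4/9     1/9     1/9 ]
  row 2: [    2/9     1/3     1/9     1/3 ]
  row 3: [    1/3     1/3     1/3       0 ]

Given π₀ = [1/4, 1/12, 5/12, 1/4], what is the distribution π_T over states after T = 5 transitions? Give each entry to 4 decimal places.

π = [0.2821, 0.3750, 0.1788, 0.1641]

t=0: π = [0.2500, 0.0833, 0.4167, 0.2500]
t=1: π = [0.2593, 0.3426, 0.1944, 0.2037]
t=2: π = [0.2829, 0.3714, 0.1852, 0.1605]
t=3: π = [0.2813, 0.3746, 0.1782, 0.1659]
t=4: π = [0.2823, 0.3750, 0.1792, 0.1635]
t=5: π = [0.2821, 0.3750, 0.1788, 0.1641]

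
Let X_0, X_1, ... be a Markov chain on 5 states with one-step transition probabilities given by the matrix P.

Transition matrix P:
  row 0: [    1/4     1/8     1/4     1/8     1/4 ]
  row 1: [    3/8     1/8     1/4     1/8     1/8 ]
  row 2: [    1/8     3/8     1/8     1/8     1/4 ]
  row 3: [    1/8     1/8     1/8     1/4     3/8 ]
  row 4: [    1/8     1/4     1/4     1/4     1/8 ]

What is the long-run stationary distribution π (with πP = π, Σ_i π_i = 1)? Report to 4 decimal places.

Balance equations π_j = Σ_i π_i·P[i][j]:
  π_0 = 1/4·π_0 + 3/8·π_1 + 1/8·π_2 + 1/8·π_3 + 1/8·π_4
  π_1 = 1/8·π_0 + 1/8·π_1 + 3/8·π_2 + 1/8·π_3 + 1/4·π_4
  π_2 = 1/4·π_0 + 1/4·π_1 + 1/8·π_2 + 1/8·π_3 + 1/4·π_4
  π_3 = 1/8·π_0 + 1/8·π_1 + 1/8·π_2 + 1/4·π_3 + 1/4·π_4
  normalize: π_0 + π_1 + π_2 + π_3 + π_4 = 1
Solving the linear system gives exactly π = [909/4525, 919/4525, 918/4525, 788/4525, 991/4525].

π = [0.2009, 0.2031, 0.2029, 0.1741, 0.2190]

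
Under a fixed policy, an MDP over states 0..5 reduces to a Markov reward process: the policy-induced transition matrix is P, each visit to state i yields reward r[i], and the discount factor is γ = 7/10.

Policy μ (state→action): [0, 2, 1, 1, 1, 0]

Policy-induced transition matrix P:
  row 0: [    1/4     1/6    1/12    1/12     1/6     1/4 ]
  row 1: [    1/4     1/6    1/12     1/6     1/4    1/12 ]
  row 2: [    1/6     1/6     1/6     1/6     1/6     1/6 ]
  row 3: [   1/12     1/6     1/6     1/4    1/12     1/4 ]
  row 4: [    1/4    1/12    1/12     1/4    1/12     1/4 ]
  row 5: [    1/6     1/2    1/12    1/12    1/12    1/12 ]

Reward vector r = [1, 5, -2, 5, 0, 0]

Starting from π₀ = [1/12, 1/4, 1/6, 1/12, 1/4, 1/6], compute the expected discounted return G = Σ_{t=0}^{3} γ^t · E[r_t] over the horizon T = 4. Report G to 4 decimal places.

t=0: π = [0.0833, 0.2500, 0.1667, 0.0833, 0.2500, 0.1667], E[r] = 1.4167, γ^t·E[r] = 1.416667, running G = 1.416667
t=1: π = [0.2083, 0.2014, 0.1042, 0.1736, 0.1458, 0.1667], E[r] = 1.8750, γ^t·E[r] = 1.312500, running G = 2.729167
t=2: π = [0.1985, 0.2101, 0.1065, 0.1620, 0.1429, 0.1800], E[r] = 1.8461, γ^t·E[r] = 0.904572, running G = 3.633738
t=3: π = [0.1991, 0.2147, 0.1057, 0.1605, 0.1438, 0.1761], E[r] = 1.8641, γ^t·E[r] = 0.639403, running G = 4.273142

G = 4.2731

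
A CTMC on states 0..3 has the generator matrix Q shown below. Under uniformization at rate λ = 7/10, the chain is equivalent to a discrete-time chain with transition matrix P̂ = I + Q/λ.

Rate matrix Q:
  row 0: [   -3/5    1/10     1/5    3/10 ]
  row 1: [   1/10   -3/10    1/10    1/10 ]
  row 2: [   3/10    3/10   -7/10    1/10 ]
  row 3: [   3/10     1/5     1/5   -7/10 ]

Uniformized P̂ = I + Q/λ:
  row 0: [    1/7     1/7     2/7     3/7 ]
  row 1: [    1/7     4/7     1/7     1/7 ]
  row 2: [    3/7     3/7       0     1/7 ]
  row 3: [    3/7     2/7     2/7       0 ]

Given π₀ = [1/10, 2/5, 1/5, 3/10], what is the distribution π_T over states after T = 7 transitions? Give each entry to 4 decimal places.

t=0: π = [0.1000, 0.4000, 0.2000, 0.3000]
t=1: π = [0.2857, 0.4143, 0.1714, 0.1286]
t=2: π = [0.2286, 0.3878, 0.1776, 0.2061]
t=3: π = [0.2525, 0.3892, 0.1796, 0.1787]
t=4: π = [0.2452, 0.3865, 0.1788, 0.1895]
t=5: π = [0.2481, 0.3867, 0.1794, 0.1859]
t=6: π = [0.2472, 0.3864, 0.1792, 0.1872]
t=7: π = [0.2475, 0.3864, 0.1793, 0.1868]

π = [0.2475, 0.3864, 0.1793, 0.1868]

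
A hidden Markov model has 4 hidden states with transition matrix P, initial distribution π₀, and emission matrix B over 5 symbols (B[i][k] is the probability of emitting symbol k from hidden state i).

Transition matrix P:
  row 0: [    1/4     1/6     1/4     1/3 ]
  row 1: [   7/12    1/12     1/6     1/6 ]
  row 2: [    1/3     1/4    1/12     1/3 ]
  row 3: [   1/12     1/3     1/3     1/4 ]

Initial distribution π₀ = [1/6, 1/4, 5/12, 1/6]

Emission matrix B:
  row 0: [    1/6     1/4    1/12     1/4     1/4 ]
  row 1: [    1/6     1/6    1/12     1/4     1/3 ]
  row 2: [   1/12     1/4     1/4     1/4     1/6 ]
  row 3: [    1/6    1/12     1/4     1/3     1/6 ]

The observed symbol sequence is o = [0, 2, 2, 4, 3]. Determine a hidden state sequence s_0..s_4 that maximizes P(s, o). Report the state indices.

t=0: δ = [2.778e-02, 4.167e-02, 3.472e-02, 2.778e-02]  (obs o_0=0)
t=1: δ = [2.025e-03, 7.716e-04, 2.315e-03, 2.894e-03]  ψ = [1, 3, 3, 2]  (obs o_1=2)
t=2: δ = [6.430e-05, 8.038e-05, 2.411e-04, 1.929e-04]  ψ = [2, 3, 3, 2]  (obs o_2=2)
t=3: δ = [2.009e-05, 2.143e-05, 1.072e-05, 1.340e-05]  ψ = [2, 3, 3, 2]  (obs o_3=4)
t=4: δ = [3.126e-06, 1.116e-06, 1.256e-06, 2.233e-06]  ψ = [1, 3, 0, 0]  (obs o_4=3)
backtrack: best end state = 0; path = [3, 2, 3, 1, 0]

path = [3, 2, 3, 1, 0]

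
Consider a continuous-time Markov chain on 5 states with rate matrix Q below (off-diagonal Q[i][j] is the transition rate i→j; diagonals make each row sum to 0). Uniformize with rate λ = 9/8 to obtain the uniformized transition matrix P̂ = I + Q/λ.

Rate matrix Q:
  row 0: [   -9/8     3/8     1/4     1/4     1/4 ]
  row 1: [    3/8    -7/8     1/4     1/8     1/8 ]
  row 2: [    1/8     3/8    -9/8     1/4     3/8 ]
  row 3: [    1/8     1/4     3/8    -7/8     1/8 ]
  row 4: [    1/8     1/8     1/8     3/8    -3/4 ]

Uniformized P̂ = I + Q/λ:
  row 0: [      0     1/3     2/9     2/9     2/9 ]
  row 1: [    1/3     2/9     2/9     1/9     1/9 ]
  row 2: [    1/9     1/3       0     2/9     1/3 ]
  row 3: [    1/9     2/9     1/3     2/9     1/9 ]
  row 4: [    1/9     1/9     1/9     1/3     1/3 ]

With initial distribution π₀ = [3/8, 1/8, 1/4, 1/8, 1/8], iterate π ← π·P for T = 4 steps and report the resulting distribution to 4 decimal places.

t=0: π = [0.3750, 0.1250, 0.2500, 0.1250, 0.1250]
t=1: π = [0.0972, 0.2778, 0.1667, 0.2222, 0.2361]
t=2: π = [0.1620, 0.2253, 0.1836, 0.2176, 0.2114]
t=3: π = [0.1432, 0.2371, 0.1821, 0.2207, 0.2169]
t=4: π = [0.1479, 0.2343, 0.1822, 0.2200, 0.2157]

π = [0.1479, 0.2343, 0.1822, 0.2200, 0.2157]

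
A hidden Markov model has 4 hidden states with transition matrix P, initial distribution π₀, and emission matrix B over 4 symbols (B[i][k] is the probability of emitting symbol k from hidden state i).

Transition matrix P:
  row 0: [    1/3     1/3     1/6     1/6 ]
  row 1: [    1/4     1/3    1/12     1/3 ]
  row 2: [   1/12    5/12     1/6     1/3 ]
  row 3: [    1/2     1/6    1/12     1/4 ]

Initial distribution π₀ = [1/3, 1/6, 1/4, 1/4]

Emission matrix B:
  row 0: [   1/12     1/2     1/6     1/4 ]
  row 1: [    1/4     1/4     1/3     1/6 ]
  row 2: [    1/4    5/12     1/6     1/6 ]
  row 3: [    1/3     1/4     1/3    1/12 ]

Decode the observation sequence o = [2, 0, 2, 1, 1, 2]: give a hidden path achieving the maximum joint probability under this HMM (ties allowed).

t=0: δ = [5.556e-02, 5.556e-02, 4.167e-02, 8.333e-02]  (obs o_0=2)
t=1: δ = [3.472e-03, 4.630e-03, 2.315e-03, 6.944e-03]  ψ = [3, 0, 0, 3]  (obs o_1=0)
t=2: δ = [5.787e-04, 5.144e-04, 9.645e-05, 5.787e-04]  ψ = [3, 1, 0, 3]  (obs o_2=2)
t=3: δ = [1.447e-04, 4.823e-05, 4.019e-05, 4.287e-05]  ψ = [3, 0, 0, 1]  (obs o_3=1)
t=4: δ = [2.411e-05, 1.206e-05, 1.005e-05, 6.028e-06]  ψ = [0, 0, 0, 0]  (obs o_4=1)
t=5: δ = [1.340e-06, 2.679e-06, 6.698e-07, 1.340e-06]  ψ = [0, 0, 0, 0]  (obs o_5=2)
backtrack: best end state = 1; path = [3, 3, 3, 0, 0, 1]

path = [3, 3, 3, 0, 0, 1]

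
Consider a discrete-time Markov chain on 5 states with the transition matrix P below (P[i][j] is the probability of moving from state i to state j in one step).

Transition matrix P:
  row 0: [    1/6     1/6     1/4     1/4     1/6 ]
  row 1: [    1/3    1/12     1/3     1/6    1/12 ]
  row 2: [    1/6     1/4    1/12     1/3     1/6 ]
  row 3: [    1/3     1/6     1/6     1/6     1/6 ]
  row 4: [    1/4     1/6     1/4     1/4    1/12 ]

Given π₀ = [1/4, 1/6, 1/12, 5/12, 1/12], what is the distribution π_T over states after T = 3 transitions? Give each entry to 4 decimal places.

t=0: π = [0.2500, 0.1667, 0.0833, 0.4167, 0.0833]
t=1: π = [0.2708, 0.1597, 0.2153, 0.2083, 0.1458]
t=2: π = [0.2402, 0.1713, 0.2101, 0.2373, 0.1412]
t=3: π = [0.2465, 0.1699, 0.2095, 0.2335, 0.1406]

π = [0.2465, 0.1699, 0.2095, 0.2335, 0.1406]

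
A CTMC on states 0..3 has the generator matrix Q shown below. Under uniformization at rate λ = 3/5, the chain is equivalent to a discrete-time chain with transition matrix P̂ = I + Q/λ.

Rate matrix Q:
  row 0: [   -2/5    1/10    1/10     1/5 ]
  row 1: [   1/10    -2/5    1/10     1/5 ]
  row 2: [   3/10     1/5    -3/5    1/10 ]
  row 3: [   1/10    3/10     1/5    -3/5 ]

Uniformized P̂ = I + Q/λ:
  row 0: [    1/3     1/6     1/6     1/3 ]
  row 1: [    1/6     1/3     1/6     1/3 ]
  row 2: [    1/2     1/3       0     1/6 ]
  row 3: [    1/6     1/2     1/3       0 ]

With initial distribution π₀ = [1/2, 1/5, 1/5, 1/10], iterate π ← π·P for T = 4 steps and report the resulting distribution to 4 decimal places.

t=0: π = [0.5000, 0.2000, 0.2000, 0.1000]
t=1: π = [0.3167, 0.2667, 0.1500, 0.2667]
t=2: π = [0.2694, 0.3250, 0.1861, 0.2194]
t=3: π = [0.2736, 0.3250, 0.1722, 0.2292]
t=4: π = [0.2697, 0.3259, 0.1762, 0.2282]

π = [0.2697, 0.3259, 0.1762, 0.2282]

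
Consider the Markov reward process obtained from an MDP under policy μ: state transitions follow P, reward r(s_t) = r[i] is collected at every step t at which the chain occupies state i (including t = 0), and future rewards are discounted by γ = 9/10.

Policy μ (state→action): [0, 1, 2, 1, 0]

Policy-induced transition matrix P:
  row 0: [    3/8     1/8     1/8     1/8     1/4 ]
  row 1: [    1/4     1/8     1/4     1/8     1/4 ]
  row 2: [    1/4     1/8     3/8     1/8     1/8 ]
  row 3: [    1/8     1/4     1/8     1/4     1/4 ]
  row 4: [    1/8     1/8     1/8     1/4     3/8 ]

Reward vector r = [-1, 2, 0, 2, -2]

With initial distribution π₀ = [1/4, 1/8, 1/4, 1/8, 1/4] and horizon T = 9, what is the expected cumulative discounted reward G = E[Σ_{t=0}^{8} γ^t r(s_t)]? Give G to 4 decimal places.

G = -0.7145

t=0: π = [0.2500, 0.1250, 0.2500, 0.1250, 0.2500], E[r] = -0.2500, γ^t·E[r] = -0.250000, running G = -0.250000
t=1: π = [0.2344, 0.1406, 0.2031, 0.1719, 0.2500], E[r] = -0.1094, γ^t·E[r] = -0.098438, running G = -0.348438
t=2: π = [0.2266, 0.1465, 0.1934, 0.1777, 0.2559], E[r] = -0.0898, γ^t·E[r] = -0.072773, running G = -0.421211
t=3: π = [0.2241, 0.1472, 0.1917, 0.1792, 0.2578], E[r] = -0.0869, γ^t·E[r] = -0.063360, running G = -0.484571
t=4: π = [0.2234, 0.1474, 0.1913, 0.1796, 0.2583], E[r] = -0.0859, γ^t·E[r] = -0.056344, running G = -0.540915
t=5: π = [0.2232, 0.1475, 0.1913, 0.1797, 0.2584], E[r] = -0.0855, γ^t·E[r] = -0.050513, running G = -0.591428
t=6: π = [0.2231, 0.1475, 0.1912, 0.1798, 0.2584], E[r] = -0.0855, γ^t·E[r] = -0.045413, running G = -0.636841
t=7: π = [0.2231, 0.1475, 0.1912, 0.1798, 0.2584], E[r] = -0.0854, γ^t·E[r] = -0.040861, running G = -0.677702
t=8: π = [0.2231, 0.1475, 0.1912, 0.1798, 0.2584], E[r] = -0.0854, γ^t·E[r] = -0.036772, running G = -0.714475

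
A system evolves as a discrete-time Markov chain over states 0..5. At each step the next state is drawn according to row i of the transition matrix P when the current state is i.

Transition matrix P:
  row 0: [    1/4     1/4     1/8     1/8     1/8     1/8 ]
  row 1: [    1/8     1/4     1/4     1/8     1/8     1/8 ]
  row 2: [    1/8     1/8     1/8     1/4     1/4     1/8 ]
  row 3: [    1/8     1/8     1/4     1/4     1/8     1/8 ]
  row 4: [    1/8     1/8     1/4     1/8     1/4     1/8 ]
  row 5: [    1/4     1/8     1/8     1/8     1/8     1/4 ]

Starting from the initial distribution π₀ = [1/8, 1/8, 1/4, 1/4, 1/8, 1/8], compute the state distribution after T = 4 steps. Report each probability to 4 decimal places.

π = [0.1632, 0.1661, 0.1882, 0.1698, 0.1698, 0.1429]

t=0: π = [0.1250, 0.1250, 0.2500, 0.2500, 0.1250, 0.1250]
t=1: π = [0.1563, 0.1563, 0.1875, 0.1875, 0.1719, 0.1406]
t=2: π = [0.1621, 0.1641, 0.1895, 0.1719, 0.1699, 0.1426]
t=3: π = [0.1631, 0.1658, 0.1882, 0.1702, 0.1699, 0.1428]
t=4: π = [0.1632, 0.1661, 0.1882, 0.1698, 0.1698, 0.1429]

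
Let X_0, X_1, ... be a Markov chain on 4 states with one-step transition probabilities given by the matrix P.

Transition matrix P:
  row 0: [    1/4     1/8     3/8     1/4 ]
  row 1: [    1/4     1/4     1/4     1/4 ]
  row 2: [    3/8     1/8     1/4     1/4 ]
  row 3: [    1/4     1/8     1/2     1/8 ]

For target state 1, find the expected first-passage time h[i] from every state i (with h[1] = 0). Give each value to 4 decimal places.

First-step conditioning: h[1] = 0; for i ≠ 1, h[i] = 1 + Σ_k P[i][k]·h[k].
  h[0] = 1 + 1/4·h[0] + 3/8·h[2] + 1/4·h[3]
  h[2] = 1 + 3/8·h[0] + 1/4·h[2] + 1/4·h[3]
  h[3] = 1 + 1/4·h[0] + 1/2·h[2] + 1/8·h[3]
Solving the 3×3 linear system over states ≠ 1 gives exactly h = [8, 0, 8, 8] (h[1] = 0 is the target).

h = [8.0000, 0.0000, 8.0000, 8.0000]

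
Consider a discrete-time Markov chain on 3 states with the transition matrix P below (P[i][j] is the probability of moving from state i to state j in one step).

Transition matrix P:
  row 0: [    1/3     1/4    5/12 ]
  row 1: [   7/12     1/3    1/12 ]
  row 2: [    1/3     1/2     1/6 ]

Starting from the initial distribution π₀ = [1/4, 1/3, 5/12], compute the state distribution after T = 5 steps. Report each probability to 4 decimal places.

t=0: π = [0.2500, 0.3333, 0.4167]
t=1: π = [0.4167, 0.3819, 0.2014]
t=2: π = [0.4288, 0.3322, 0.2390]
t=3: π = [0.4164, 0.3374, 0.2462]
t=4: π = [0.4177, 0.3397, 0.2426]
t=5: π = [0.4183, 0.3390, 0.2428]

π = [0.4183, 0.3390, 0.2428]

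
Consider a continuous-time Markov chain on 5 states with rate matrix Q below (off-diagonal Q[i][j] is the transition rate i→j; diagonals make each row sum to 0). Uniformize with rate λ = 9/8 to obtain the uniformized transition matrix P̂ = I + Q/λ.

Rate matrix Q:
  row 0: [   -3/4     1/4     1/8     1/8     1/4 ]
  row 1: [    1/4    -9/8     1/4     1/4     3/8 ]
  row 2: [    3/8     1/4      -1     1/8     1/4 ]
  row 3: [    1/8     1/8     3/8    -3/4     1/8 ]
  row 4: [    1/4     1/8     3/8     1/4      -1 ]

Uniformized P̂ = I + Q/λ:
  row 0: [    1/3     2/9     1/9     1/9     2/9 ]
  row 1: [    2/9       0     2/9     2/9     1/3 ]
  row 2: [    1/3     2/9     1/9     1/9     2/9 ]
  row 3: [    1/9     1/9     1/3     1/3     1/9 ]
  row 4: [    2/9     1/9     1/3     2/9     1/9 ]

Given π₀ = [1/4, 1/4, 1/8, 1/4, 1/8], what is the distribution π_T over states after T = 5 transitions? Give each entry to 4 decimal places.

π = [0.2527, 0.1466, 0.2134, 0.1917, 0.1955]

t=0: π = [0.2500, 0.2500, 0.1250, 0.2500, 0.1250]
t=1: π = [0.2361, 0.1250, 0.2222, 0.2083, 0.2083]
t=2: π = [0.2500, 0.1481, 0.2176, 0.1944, 0.1898]
t=3: π = [0.2526, 0.1466, 0.2130, 0.1919, 0.1960]
t=4: π = [0.2526, 0.1465, 0.2136, 0.1918, 0.1954]
t=5: π = [0.2527, 0.1466, 0.2134, 0.1917, 0.1955]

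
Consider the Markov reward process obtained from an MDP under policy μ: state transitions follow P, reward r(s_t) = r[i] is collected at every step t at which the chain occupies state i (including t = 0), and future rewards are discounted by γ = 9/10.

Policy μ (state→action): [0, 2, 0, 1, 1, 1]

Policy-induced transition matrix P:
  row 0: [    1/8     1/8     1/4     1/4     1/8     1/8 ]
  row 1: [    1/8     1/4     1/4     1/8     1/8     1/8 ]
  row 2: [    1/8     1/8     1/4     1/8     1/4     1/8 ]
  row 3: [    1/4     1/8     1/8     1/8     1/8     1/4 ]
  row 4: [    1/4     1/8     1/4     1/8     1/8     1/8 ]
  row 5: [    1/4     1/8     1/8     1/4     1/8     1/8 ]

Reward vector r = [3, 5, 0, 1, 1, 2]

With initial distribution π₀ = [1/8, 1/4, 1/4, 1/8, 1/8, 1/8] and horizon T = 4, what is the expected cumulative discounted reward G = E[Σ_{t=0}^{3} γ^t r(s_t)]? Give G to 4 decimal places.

t=0: π = [0.1250, 0.2500, 0.2500, 0.1250, 0.1250, 0.1250], E[r] = 2.1250, γ^t·E[r] = 2.125000, running G = 2.125000
t=1: π = [0.1719, 0.1563, 0.2188, 0.1563, 0.1563, 0.1406], E[r] = 1.8906, γ^t·E[r] = 1.701563, running G = 3.826563
t=2: π = [0.1816, 0.1445, 0.2129, 0.1641, 0.1523, 0.1445], E[r] = 1.8730, γ^t·E[r] = 1.517168, running G = 5.343730
t=3: π = [0.1826, 0.1431, 0.2114, 0.1658, 0.1516, 0.1455], E[r] = 1.8716, γ^t·E[r] = 1.364383, running G = 6.708114

G = 6.7081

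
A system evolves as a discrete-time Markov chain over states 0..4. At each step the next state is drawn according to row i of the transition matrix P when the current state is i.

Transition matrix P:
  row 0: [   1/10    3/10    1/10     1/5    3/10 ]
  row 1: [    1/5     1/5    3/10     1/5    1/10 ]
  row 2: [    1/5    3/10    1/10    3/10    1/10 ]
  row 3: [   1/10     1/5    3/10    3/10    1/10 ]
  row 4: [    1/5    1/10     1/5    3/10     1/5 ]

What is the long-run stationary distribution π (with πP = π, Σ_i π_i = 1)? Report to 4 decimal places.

π = [0.1580, 0.2223, 0.2115, 0.2620, 0.1462]

Balance equations π_j = Σ_i π_i·P[i][j]:
  π_0 = 1/10·π_0 + 1/5·π_1 + 1/5·π_2 + 1/10·π_3 + 1/5·π_4
  π_1 = 3/10·π_0 + 1/5·π_1 + 3/10·π_2 + 1/5·π_3 + 1/10·π_4
  π_2 = 1/10·π_0 + 3/10·π_1 + 1/10·π_2 + 3/10·π_3 + 1/5·π_4
  π_3 = 1/5·π_0 + 1/5·π_1 + 3/10·π_2 + 3/10·π_3 + 3/10·π_4
  normalize: π_0 + π_1 + π_2 + π_3 + π_4 = 1
Solving the linear system gives exactly π = [845/5348, 1189/5348, 1131/5348, 1401/5348, 391/2674].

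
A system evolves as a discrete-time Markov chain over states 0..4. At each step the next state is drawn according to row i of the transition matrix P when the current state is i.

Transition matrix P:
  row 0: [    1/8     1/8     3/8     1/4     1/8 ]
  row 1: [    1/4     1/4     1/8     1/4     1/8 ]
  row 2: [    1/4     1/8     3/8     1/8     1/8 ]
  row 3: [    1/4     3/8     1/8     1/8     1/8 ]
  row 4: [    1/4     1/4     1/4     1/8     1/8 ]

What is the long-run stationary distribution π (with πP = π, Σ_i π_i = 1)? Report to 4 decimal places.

π = [0.2222, 0.2119, 0.2616, 0.1793, 0.1250]

Balance equations π_j = Σ_i π_i·P[i][j]:
  π_0 = 1/8·π_0 + 1/4·π_1 + 1/4·π_2 + 1/4·π_3 + 1/4·π_4
  π_1 = 1/8·π_0 + 1/4·π_1 + 1/8·π_2 + 3/8·π_3 + 1/4·π_4
  π_2 = 3/8·π_0 + 1/8·π_1 + 3/8·π_2 + 1/8·π_3 + 1/4·π_4
  π_3 = 1/4·π_0 + 1/4·π_1 + 1/8·π_2 + 1/8·π_3 + 1/8·π_4
  normalize: π_0 + π_1 + π_2 + π_3 + π_4 = 1
Solving the linear system gives exactly π = [2/9, 103/486, 113/432, 697/3888, 1/8].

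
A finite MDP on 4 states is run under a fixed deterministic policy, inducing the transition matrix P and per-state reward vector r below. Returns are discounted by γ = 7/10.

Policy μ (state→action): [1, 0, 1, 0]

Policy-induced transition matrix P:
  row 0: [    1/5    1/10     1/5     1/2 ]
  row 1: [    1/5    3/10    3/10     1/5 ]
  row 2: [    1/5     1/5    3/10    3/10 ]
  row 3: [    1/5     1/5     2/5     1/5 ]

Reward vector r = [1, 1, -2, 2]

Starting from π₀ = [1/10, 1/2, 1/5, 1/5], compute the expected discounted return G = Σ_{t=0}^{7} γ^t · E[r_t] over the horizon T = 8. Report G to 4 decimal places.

t=0: π = [0.1000, 0.5000, 0.2000, 0.2000], E[r] = 0.6000, γ^t·E[r] = 0.600000, running G = 0.600000
t=1: π = [0.2000, 0.2400, 0.3100, 0.2500], E[r] = 0.3200, γ^t·E[r] = 0.224000, running G = 0.824000
t=2: π = [0.2000, 0.2040, 0.3050, 0.2910], E[r] = 0.3760, γ^t·E[r] = 0.184240, running G = 1.008240
t=3: π = [0.2000, 0.2004, 0.3091, 0.2905], E[r] = 0.3632, γ^t·E[r] = 0.124578, running G = 1.132818
t=4: π = [0.2000, 0.2000, 0.3091, 0.2909], E[r] = 0.3638, γ^t·E[r] = 0.087339, running G = 1.220156
t=5: π = [0.2000, 0.2000, 0.3091, 0.2909], E[r] = 0.3636, γ^t·E[r] = 0.061116, running G = 1.281272
t=6: π = [0.2000, 0.2000, 0.3091, 0.2909], E[r] = 0.3636, γ^t·E[r] = 0.042782, running G = 1.324054
t=7: π = [0.2000, 0.2000, 0.3091, 0.2909], E[r] = 0.3636, γ^t·E[r] = 0.029947, running G = 1.354001

G = 1.3540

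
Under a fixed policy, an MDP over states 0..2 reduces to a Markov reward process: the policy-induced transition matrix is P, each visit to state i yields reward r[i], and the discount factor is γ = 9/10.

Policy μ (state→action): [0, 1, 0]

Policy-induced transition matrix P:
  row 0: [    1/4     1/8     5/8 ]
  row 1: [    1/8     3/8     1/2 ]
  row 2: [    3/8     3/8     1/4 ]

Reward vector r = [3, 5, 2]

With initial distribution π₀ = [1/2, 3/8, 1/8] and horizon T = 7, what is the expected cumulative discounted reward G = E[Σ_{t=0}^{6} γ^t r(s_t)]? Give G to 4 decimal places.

t=0: π = [0.5000, 0.3750, 0.1250], E[r] = 3.6250, γ^t·E[r] = 3.625000, running G = 3.625000
t=1: π = [0.2188, 0.2500, 0.5313], E[r] = 2.9688, γ^t·E[r] = 2.671875, running G = 6.296875
t=2: π = [0.2852, 0.3203, 0.3945], E[r] = 3.2461, γ^t·E[r] = 2.629336, running G = 8.926211
t=3: π = [0.2593, 0.3037, 0.4370], E[r] = 3.1704, γ^t·E[r] = 2.311229, running G = 11.237440
t=4: π = [0.2667, 0.3102, 0.4232], E[r] = 3.1972, γ^t·E[r] = 2.097686, running G = 13.335126
t=5: π = [0.2641, 0.3083, 0.4275], E[r] = 3.1891, γ^t·E[r] = 1.883146, running G = 15.218272
t=6: π = [0.2649, 0.3090, 0.4261], E[r] = 3.1918, γ^t·E[r] = 1.696259, running G = 16.914531

G = 16.9145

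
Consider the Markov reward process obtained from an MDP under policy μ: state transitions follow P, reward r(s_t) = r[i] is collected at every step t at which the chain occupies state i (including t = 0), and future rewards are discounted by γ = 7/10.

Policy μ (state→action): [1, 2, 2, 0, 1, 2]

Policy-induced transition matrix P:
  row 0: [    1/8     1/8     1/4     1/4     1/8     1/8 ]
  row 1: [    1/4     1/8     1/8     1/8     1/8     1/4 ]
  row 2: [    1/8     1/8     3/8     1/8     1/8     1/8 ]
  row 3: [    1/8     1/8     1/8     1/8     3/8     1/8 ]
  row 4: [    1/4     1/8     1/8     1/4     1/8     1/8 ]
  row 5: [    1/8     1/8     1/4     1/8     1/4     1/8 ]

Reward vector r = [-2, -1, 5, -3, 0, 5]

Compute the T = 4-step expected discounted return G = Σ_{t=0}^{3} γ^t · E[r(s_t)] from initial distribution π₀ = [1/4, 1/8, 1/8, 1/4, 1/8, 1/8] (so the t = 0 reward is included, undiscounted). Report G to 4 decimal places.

t=0: π = [0.2500, 0.1250, 0.1250, 0.2500, 0.1250, 0.1250], E[r] = -0.1250, γ^t·E[r] = -0.125000, running G = -0.125000
t=1: π = [0.1563, 0.1250, 0.2031, 0.1719, 0.2031, 0.1406], E[r] = 0.7656, γ^t·E[r] = 0.535938, running G = 0.410938
t=2: π = [0.1660, 0.1250, 0.2129, 0.1699, 0.1855, 0.1406], E[r] = 0.8008, γ^t·E[r] = 0.392383, running G = 0.803320
t=3: π = [0.1638, 0.1250, 0.2166, 0.1689, 0.1851, 0.1406], E[r] = 0.8264, γ^t·E[r] = 0.283461, running G = 1.086781

G = 1.0868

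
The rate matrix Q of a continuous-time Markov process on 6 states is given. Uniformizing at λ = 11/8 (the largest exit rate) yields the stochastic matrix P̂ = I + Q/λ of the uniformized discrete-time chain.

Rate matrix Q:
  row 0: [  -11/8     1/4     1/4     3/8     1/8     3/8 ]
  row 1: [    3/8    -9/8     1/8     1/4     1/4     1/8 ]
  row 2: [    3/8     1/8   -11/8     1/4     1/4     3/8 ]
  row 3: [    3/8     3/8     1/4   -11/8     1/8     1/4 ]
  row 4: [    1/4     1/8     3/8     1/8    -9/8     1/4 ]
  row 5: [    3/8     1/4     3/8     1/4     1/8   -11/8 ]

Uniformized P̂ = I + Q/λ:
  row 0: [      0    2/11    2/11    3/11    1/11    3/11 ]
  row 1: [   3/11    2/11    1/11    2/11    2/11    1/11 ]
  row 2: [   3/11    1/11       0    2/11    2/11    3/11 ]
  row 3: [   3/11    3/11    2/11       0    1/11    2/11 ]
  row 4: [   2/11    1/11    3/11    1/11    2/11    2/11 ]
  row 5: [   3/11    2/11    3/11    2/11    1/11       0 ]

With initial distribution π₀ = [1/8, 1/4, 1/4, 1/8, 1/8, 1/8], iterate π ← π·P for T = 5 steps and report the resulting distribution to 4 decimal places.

t=0: π = [0.1250, 0.2500, 0.2500, 0.1250, 0.1250, 0.1250]
t=1: π = [0.2273, 0.1591, 0.1364, 0.1591, 0.1477, 0.1705]
t=2: π = [0.1973, 0.1705, 0.1715, 0.1601, 0.1312, 0.1694]
t=3: π = [0.2070, 0.1689, 0.1625, 0.1587, 0.1339, 0.1690]
t=4: π = [0.2041, 0.1693, 0.1645, 0.1596, 0.1332, 0.1693]
t=5: π = [0.2050, 0.1693, 0.1640, 0.1592, 0.1334, 0.1691]

π = [0.2050, 0.1693, 0.1640, 0.1592, 0.1334, 0.1691]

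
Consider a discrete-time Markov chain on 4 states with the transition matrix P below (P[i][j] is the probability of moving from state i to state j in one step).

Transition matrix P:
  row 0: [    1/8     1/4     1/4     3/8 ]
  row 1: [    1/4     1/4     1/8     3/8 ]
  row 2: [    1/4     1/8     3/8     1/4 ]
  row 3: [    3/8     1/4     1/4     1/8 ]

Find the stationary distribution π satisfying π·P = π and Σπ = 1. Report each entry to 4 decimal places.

π = [0.2527, 0.2182, 0.2545, 0.2745]

Balance equations π_j = Σ_i π_i·P[i][j]:
  π_0 = 1/8·π_0 + 1/4·π_1 + 1/4·π_2 + 3/8·π_3
  π_1 = 1/4·π_0 + 1/4·π_1 + 1/8·π_2 + 1/4·π_3
  π_2 = 1/4·π_0 + 1/8·π_1 + 3/8·π_2 + 1/4·π_3
  normalize: π_0 + π_1 + π_2 + π_3 = 1
Solving the linear system gives exactly π = [139/550, 12/55, 14/55, 151/550].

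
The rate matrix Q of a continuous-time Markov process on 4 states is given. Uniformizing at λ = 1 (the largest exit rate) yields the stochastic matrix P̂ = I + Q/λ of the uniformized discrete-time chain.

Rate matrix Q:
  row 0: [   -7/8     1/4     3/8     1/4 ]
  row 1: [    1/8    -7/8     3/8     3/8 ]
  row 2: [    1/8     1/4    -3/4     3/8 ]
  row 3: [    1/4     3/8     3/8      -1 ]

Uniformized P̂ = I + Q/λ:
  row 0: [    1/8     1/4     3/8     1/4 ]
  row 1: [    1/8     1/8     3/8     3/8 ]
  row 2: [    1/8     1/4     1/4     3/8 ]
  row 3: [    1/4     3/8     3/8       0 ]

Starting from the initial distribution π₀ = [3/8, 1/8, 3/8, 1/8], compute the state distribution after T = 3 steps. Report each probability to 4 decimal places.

t=0: π = [0.3750, 0.1250, 0.3750, 0.1250]
t=1: π = [0.1406, 0.2500, 0.3281, 0.2813]
t=2: π = [0.1602, 0.2539, 0.3340, 0.2520]
t=3: π = [0.1565, 0.2498, 0.3333, 0.2605]

π = [0.1565, 0.2498, 0.3333, 0.2605]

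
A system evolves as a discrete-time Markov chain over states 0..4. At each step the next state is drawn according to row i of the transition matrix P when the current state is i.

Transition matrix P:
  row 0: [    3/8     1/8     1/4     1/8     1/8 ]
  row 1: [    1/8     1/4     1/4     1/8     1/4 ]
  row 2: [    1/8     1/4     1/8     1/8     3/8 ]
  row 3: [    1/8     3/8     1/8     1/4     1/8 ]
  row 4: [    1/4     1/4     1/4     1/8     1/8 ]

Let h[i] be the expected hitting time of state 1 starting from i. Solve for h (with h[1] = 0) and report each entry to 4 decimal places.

h = [4.7943, 0.0000, 4.1284, 3.5196, 4.1950]

First-step conditioning: h[1] = 0; for i ≠ 1, h[i] = 1 + Σ_k P[i][k]·h[k].
  h[0] = 1 + 3/8·h[0] + 1/4·h[2] + 1/8·h[3] + 1/8·h[4]
  h[2] = 1 + 1/8·h[0] + 1/8·h[2] + 1/8·h[3] + 3/8·h[4]
  h[3] = 1 + 1/8·h[0] + 1/8·h[2] + 1/4·h[3] + 1/8·h[4]
  h[4] = 1 + 1/4·h[0] + 1/4·h[2] + 1/8·h[3] + 1/8·h[4]
Solving the 4×4 linear system over states ≠ 1 gives exactly h = [4032/841, 0, 3472/841, 2960/841, 3528/841] (h[1] = 0 is the target).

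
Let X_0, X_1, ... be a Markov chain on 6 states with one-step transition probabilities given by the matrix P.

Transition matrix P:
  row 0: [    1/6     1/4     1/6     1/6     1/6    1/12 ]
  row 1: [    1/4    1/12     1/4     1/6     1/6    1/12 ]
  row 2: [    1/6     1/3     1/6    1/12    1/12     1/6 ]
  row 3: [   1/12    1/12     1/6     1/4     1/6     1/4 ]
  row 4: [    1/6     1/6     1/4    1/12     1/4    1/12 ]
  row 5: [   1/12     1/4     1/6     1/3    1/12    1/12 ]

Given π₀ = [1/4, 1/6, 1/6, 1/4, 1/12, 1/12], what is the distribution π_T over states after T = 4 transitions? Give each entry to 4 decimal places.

t=0: π = [0.2500, 0.1667, 0.1667, 0.2500, 0.0833, 0.0833]
t=1: π = [0.1528, 0.1875, 0.1875, 0.1806, 0.1528, 0.1389]
t=2: π = [0.1557, 0.1916, 0.1950, 0.1765, 0.1522, 0.1291]
t=3: π = [0.1572, 0.1922, 0.1953, 0.1739, 0.1523, 0.1290]
t=4: π = [0.1574, 0.1926, 0.1954, 0.1737, 0.1523, 0.1286]

π = [0.1574, 0.1926, 0.1954, 0.1737, 0.1523, 0.1286]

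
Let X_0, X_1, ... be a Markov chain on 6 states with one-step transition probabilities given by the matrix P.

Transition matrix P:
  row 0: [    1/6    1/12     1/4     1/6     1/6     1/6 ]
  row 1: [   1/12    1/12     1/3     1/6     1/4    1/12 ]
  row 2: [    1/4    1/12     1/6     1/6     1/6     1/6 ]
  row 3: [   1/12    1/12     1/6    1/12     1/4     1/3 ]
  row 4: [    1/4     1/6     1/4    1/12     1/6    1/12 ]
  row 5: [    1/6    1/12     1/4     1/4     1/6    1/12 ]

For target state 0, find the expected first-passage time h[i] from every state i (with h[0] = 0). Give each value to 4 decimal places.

h = [0.0000, 5.9302, 5.1188, 5.9738, 5.0769, 5.5784]

First-step conditioning: h[0] = 0; for i ≠ 0, h[i] = 1 + Σ_k P[i][k]·h[k].
  h[1] = 1 + 1/12·h[1] + 1/3·h[2] + 1/6·h[3] + 1/4·h[4] + 1/12·h[5]
  h[2] = 1 + 1/12·h[1] + 1/6·h[2] + 1/6·h[3] + 1/6·h[4] + 1/6·h[5]
  h[3] = 1 + 1/12·h[1] + 1/6·h[2] + 1/12·h[3] + 1/4·h[4] + 1/3·h[5]
  h[4] = 1 + 1/6·h[1] + 1/4·h[2] + 1/12·h[3] + 1/6·h[4] + 1/12·h[5]
  h[5] = 1 + 1/12·h[1] + 1/4·h[2] + 1/4·h[3] + 1/6·h[4] + 1/12·h[5]
Solving the 5×5 linear system over states ≠ 0 gives exactly h = [0, 83586/14095, 14430/2819, 84201/14095, 71559/14095, 78627/14095] (h[0] = 0 is the target).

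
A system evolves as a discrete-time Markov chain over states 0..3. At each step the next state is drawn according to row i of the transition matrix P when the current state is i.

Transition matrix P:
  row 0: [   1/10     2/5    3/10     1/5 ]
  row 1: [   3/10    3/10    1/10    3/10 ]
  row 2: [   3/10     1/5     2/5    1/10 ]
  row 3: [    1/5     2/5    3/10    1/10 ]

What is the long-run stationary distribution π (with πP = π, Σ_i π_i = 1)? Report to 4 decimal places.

Balance equations π_j = Σ_i π_i·P[i][j]:
  π_0 = 1/10·π_0 + 3/10·π_1 + 3/10·π_2 + 1/5·π_3
  π_1 = 2/5·π_0 + 3/10·π_1 + 1/5·π_2 + 2/5·π_3
  π_2 = 3/10·π_0 + 1/10·π_1 + 2/5·π_2 + 3/10·π_3
  normalize: π_0 + π_1 + π_2 + π_3 = 1
Solving the linear system gives exactly π = [49/209, 6/19, 5/19, 39/209].

π = [0.2344, 0.3158, 0.2632, 0.1866]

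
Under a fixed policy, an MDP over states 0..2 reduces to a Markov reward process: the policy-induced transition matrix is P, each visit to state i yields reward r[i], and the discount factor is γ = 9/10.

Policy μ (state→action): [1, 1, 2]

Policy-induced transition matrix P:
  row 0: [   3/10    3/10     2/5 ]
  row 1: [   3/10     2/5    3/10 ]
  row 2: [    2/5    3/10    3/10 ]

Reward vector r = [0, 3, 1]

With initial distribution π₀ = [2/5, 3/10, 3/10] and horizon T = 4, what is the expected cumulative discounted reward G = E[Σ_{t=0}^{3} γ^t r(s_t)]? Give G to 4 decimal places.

t=0: π = [0.4000, 0.3000, 0.3000], E[r] = 1.2000, γ^t·E[r] = 1.200000, running G = 1.200000
t=1: π = [0.3300, 0.3300, 0.3400], E[r] = 1.3300, γ^t·E[r] = 1.197000, running G = 2.397000
t=2: π = [0.3340, 0.3330, 0.3330], E[r] = 1.3320, γ^t·E[r] = 1.078920, running G = 3.475920
t=3: π = [0.3333, 0.3333, 0.3334], E[r] = 1.3333, γ^t·E[r] = 0.971976, running G = 4.447896

G = 4.4479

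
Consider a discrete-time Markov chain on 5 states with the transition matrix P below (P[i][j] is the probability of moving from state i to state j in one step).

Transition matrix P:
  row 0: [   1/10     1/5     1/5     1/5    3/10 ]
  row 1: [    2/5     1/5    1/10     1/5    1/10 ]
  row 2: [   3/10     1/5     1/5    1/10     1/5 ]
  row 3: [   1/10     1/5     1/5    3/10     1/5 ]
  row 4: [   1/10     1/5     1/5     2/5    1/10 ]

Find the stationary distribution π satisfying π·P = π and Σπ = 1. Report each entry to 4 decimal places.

Balance equations π_j = Σ_i π_i·P[i][j]:
  π_0 = 1/10·π_0 + 2/5·π_1 + 3/10·π_2 + 1/10·π_3 + 1/10·π_4
  π_1 = 1/5·π_0 + 1/5·π_1 + 1/5·π_2 + 1/5·π_3 + 1/5·π_4
  π_2 = 1/5·π_0 + 1/10·π_1 + 1/5·π_2 + 1/5·π_3 + 1/5·π_4
  π_3 = 1/5·π_0 + 1/5·π_1 + 1/10·π_2 + 3/10·π_3 + 2/5·π_4
  normalize: π_0 + π_1 + π_2 + π_3 + π_4 = 1
Solving the linear system gives exactly π = [49/250, 1/5, 9/50, 667/2750, 499/2750].

π = [0.1960, 0.2000, 0.1800, 0.2425, 0.1815]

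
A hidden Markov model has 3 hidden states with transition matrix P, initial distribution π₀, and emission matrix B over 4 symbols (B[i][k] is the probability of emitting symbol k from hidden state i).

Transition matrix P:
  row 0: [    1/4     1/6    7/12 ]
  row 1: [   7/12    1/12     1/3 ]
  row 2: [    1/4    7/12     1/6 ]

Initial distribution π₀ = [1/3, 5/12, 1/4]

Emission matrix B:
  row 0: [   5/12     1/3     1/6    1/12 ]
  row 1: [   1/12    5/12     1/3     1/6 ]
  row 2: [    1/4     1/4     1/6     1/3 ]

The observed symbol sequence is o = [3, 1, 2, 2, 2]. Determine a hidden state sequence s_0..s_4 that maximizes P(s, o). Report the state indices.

t=0: δ = [2.778e-02, 6.944e-02, 8.333e-02]  (obs o_0=3)
t=1: δ = [1.350e-02, 2.025e-02, 5.787e-03]  ψ = [1, 2, 1]  (obs o_1=1)
t=2: δ = [1.969e-03, 1.125e-03, 1.313e-03]  ψ = [1, 2, 0]  (obs o_2=2)
t=3: δ = [1.094e-04, 2.553e-04, 1.915e-04]  ψ = [1, 2, 0]  (obs o_3=2)
t=4: δ = [2.482e-05, 3.723e-05, 1.418e-05]  ψ = [1, 2, 1]  (obs o_4=2)
backtrack: best end state = 1; path = [2, 1, 0, 2, 1]

path = [2, 1, 0, 2, 1]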